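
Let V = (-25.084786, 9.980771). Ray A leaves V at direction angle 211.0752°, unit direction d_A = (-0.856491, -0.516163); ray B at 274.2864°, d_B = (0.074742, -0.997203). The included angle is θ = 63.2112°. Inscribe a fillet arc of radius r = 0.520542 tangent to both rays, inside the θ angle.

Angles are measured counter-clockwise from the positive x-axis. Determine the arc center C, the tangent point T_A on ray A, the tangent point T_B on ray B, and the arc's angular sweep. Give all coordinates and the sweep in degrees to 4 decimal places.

bisector direction at 242.6808° = (-0.458947,-0.888463)
center distance |VC| = r/sin(θ/2) = 0.520542/sin(31.6056°) = 0.993270
C = V + |VC|·bis = (-25.5406,9.0983)
T_A = V + ((C−V)·d_A)·d_A = V + 0.8459·d_A = (-25.8093,9.5441)
T_B = V + ((C−V)·d_B)·d_B = V + 0.8459·d_B = (-25.0216,9.1372)
sweep = 180° − θ = 116.7888°

center=(-25.5406,9.0983) T_A=(-25.8093,9.5441) T_B=(-25.0216,9.1372) sweep=116.7888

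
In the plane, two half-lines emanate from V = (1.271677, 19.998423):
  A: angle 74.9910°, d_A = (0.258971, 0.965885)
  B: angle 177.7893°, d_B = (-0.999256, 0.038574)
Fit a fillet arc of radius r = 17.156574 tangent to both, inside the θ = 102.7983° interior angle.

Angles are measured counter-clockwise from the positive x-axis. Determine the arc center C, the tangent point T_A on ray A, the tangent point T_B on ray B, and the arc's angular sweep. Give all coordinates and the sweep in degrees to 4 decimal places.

bisector direction at 126.3902° = (-0.593281,0.804996)
center distance |VC| = r/sin(θ/2) = 17.156574/sin(51.3991°) = 21.953075
C = V + |VC|·bis = (-11.7527,37.6706)
T_A = V + ((C−V)·d_A)·d_A = V + 13.6963·d_A = (4.8186,33.2275)
T_B = V + ((C−V)·d_B)·d_B = V + 13.6963·d_B = (-12.4145,20.5268)
sweep = 180° − θ = 77.2017°

center=(-11.7527,37.6706) T_A=(4.8186,33.2275) T_B=(-12.4145,20.5268) sweep=77.2017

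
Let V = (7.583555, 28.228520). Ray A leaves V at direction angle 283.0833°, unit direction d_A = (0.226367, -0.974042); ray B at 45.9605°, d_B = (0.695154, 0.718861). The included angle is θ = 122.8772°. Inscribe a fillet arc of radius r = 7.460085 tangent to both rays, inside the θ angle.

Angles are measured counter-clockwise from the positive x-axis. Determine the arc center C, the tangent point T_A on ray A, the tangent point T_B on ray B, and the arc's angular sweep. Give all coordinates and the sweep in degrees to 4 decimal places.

bisector direction at 344.5219° = (0.963733,-0.266870)
center distance |VC| = r/sin(θ/2) = 7.460085/sin(61.4386°) = 8.493727
C = V + |VC|·bis = (15.7692,25.9618)
T_A = V + ((C−V)·d_A)·d_A = V + 4.0609·d_A = (8.5028,24.2731)
T_B = V + ((C−V)·d_B)·d_B = V + 4.0609·d_B = (10.4065,31.1477)
sweep = 180° − θ = 57.1228°

center=(15.7692,25.9618) T_A=(8.5028,24.2731) T_B=(10.4065,31.1477) sweep=57.1228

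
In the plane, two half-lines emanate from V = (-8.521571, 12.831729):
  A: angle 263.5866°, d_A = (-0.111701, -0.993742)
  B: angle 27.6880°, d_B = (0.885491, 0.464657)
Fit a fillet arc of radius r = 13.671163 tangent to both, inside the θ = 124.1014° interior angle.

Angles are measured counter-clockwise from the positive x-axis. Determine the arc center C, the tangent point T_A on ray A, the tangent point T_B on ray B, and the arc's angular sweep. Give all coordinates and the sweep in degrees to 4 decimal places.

center=(4.2538,4.0965) T_A=(-9.3318,5.6235) T_B=(-2.0986,16.2022) sweep=55.8986

bisector direction at 325.6373° = (0.825481,-0.564430)
center distance |VC| = r/sin(θ/2) = 13.671163/sin(62.0507°) = 15.476274
C = V + |VC|·bis = (4.2538,4.0965)
T_A = V + ((C−V)·d_A)·d_A = V + 7.2536·d_A = (-9.3318,5.6235)
T_B = V + ((C−V)·d_B)·d_B = V + 7.2536·d_B = (-2.0986,16.2022)
sweep = 180° − θ = 55.8986°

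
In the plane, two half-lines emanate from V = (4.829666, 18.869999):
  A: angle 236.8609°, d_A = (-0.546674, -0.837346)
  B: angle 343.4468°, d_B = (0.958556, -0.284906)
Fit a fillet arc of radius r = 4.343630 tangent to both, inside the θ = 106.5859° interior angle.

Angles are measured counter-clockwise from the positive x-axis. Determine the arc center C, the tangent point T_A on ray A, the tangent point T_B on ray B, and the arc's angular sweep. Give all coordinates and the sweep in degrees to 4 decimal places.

bisector direction at 290.1538° = (0.344542,-0.938771)
center distance |VC| = r/sin(θ/2) = 4.343630/sin(53.2929°) = 5.418010
C = V + |VC|·bis = (6.6964,13.7837)
T_A = V + ((C−V)·d_A)·d_A = V + 3.2385·d_A = (3.0593,16.1583)
T_B = V + ((C−V)·d_B)·d_B = V + 3.2385·d_B = (7.9339,17.9473)
sweep = 180° − θ = 73.4141°

center=(6.6964,13.7837) T_A=(3.0593,16.1583) T_B=(7.9339,17.9473) sweep=73.4141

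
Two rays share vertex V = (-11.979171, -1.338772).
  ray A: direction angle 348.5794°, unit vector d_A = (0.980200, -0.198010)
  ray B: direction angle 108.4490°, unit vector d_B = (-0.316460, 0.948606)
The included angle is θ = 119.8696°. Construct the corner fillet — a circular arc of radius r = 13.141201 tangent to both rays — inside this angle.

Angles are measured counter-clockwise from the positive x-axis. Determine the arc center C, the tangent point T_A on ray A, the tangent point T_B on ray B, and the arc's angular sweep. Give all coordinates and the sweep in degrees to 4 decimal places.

center=(-1.9207,10.0360) T_A=(-4.5228,-2.8450) T_B=(-14.3865,5.8773) sweep=60.1304

bisector direction at 48.5142° = (0.662434,0.749120)
center distance |VC| = r/sin(θ/2) = 13.141201/sin(59.9348°) = 15.184138
C = V + |VC|·bis = (-1.9207,10.0360)
T_A = V + ((C−V)·d_A)·d_A = V + 7.6070·d_A = (-4.5228,-2.8450)
T_B = V + ((C−V)·d_B)·d_B = V + 7.6070·d_B = (-14.3865,5.8773)
sweep = 180° − θ = 60.1304°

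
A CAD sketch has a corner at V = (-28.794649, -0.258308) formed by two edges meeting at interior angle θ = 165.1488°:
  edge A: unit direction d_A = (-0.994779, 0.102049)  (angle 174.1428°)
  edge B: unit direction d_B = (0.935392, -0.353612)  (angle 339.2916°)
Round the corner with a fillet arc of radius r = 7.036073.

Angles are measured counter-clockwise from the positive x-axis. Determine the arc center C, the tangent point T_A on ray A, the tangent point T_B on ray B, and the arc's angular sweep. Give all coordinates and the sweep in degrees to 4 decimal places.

bisector direction at 256.7172° = (-0.229758,-0.973248)
center distance |VC| = r/sin(θ/2) = 7.036073/sin(82.5744°) = 7.095580
C = V + |VC|·bis = (-30.4249,-7.1641)
T_A = V + ((C−V)·d_A)·d_A = V + 0.9170·d_A = (-29.7069,-0.1647)
T_B = V + ((C−V)·d_B)·d_B = V + 0.9170·d_B = (-27.9369,-0.5826)
sweep = 180° − θ = 14.8512°

center=(-30.4249,-7.1641) T_A=(-29.7069,-0.1647) T_B=(-27.9369,-0.5826) sweep=14.8512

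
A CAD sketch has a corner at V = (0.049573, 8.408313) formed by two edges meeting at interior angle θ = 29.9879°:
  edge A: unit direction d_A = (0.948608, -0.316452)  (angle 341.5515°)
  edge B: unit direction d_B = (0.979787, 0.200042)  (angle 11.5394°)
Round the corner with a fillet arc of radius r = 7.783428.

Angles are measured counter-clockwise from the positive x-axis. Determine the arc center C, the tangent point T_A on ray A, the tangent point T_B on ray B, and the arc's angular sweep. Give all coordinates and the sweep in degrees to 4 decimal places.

center=(30.0796,6.5955) T_A=(27.6165,-0.7879) T_B=(28.5226,14.2216) sweep=150.0121

bisector direction at 356.5454° = (0.998183,-0.060257)
center distance |VC| = r/sin(θ/2) = 7.783428/sin(14.9939°) = 30.084712
C = V + |VC|·bis = (30.0796,6.5955)
T_A = V + ((C−V)·d_A)·d_A = V + 29.0604·d_A = (27.6165,-0.7879)
T_B = V + ((C−V)·d_B)·d_B = V + 29.0604·d_B = (28.5226,14.2216)
sweep = 180° − θ = 150.0121°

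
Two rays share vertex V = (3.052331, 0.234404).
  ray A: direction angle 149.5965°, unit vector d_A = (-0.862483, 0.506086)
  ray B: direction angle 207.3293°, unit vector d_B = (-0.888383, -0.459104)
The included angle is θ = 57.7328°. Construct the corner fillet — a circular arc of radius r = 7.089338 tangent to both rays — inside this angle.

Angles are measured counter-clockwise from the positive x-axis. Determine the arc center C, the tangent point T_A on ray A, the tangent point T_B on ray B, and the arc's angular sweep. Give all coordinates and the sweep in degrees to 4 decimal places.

center=(-11.6271,0.6283) T_A=(-8.0393,6.7427) T_B=(-8.3724,-5.6697) sweep=122.2672

bisector direction at 178.4629° = (-0.999640,0.026824)
center distance |VC| = r/sin(θ/2) = 7.089338/sin(28.8664°) = 14.684745
C = V + |VC|·bis = (-11.6271,0.6283)
T_A = V + ((C−V)·d_A)·d_A = V + 12.8601·d_A = (-8.0393,6.7427)
T_B = V + ((C−V)·d_B)·d_B = V + 12.8601·d_B = (-8.3724,-5.6697)
sweep = 180° − θ = 122.2672°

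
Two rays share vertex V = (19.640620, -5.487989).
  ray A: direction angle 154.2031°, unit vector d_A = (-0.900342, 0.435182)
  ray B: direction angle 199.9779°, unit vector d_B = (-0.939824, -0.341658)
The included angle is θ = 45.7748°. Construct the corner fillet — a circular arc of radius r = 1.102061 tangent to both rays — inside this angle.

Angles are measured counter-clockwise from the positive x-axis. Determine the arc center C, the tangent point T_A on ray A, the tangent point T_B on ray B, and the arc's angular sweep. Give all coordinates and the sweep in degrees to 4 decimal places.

bisector direction at 177.0905° = (-0.998711,0.050759)
center distance |VC| = r/sin(θ/2) = 1.102061/sin(22.8874°) = 2.833635
C = V + |VC|·bis = (16.8106,-5.3442)
T_A = V + ((C−V)·d_A)·d_A = V + 2.6105·d_A = (17.2902,-4.3519)
T_B = V + ((C−V)·d_B)·d_B = V + 2.6105·d_B = (17.1872,-6.3799)
sweep = 180° − θ = 134.2252°

center=(16.8106,-5.3442) T_A=(17.2902,-4.3519) T_B=(17.1872,-6.3799) sweep=134.2252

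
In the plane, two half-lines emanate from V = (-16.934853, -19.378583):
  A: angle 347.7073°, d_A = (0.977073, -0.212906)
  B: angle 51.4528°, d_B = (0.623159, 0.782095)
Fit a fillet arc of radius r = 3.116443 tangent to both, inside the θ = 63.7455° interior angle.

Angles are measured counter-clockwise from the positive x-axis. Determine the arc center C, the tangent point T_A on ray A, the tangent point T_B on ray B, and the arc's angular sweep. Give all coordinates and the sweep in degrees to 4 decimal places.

center=(-11.3742,-17.4007) T_A=(-12.0377,-20.4457) T_B=(-13.8115,-15.4587) sweep=116.2545

bisector direction at 19.5800° = (0.942174,0.335124)
center distance |VC| = r/sin(θ/2) = 3.116443/sin(31.8727°) = 5.901969
C = V + |VC|·bis = (-11.3742,-17.4007)
T_A = V + ((C−V)·d_A)·d_A = V + 5.0121·d_A = (-12.0377,-20.4457)
T_B = V + ((C−V)·d_B)·d_B = V + 5.0121·d_B = (-13.8115,-15.4587)
sweep = 180° − θ = 116.2545°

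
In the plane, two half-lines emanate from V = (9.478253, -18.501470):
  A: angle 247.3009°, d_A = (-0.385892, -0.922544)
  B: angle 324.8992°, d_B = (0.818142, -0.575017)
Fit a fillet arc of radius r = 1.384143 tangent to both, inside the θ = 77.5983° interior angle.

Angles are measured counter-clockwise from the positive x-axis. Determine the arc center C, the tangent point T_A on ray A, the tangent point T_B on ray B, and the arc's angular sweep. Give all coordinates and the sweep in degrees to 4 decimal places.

center=(10.0908,-20.6238) T_A=(8.8139,-20.0897) T_B=(10.8867,-19.4914) sweep=102.4017

bisector direction at 286.1001° = (0.277315,-0.960779)
center distance |VC| = r/sin(θ/2) = 1.384143/sin(38.7991°) = 2.209001
C = V + |VC|·bis = (10.0908,-20.6238)
T_A = V + ((C−V)·d_A)·d_A = V + 1.7216·d_A = (8.8139,-20.0897)
T_B = V + ((C−V)·d_B)·d_B = V + 1.7216·d_B = (10.8867,-19.4914)
sweep = 180° − θ = 102.4017°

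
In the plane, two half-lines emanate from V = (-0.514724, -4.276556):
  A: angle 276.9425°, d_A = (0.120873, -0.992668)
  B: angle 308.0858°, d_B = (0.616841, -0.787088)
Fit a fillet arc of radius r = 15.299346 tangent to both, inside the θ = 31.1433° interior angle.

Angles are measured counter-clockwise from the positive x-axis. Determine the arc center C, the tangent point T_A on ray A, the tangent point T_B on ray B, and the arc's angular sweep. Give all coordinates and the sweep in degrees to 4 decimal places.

center=(21.3085,-56.9257) T_A=(6.1213,-58.7750) T_B=(33.3504,-47.4884) sweep=148.8567

bisector direction at 292.5141° = (0.382912,-0.923785)
center distance |VC| = r/sin(θ/2) = 15.299346/sin(15.5716°) = 56.992858
C = V + |VC|·bis = (21.3085,-56.9257)
T_A = V + ((C−V)·d_A)·d_A = V + 54.9010·d_A = (6.1213,-58.7750)
T_B = V + ((C−V)·d_B)·d_B = V + 54.9010·d_B = (33.3504,-47.4884)
sweep = 180° − θ = 148.8567°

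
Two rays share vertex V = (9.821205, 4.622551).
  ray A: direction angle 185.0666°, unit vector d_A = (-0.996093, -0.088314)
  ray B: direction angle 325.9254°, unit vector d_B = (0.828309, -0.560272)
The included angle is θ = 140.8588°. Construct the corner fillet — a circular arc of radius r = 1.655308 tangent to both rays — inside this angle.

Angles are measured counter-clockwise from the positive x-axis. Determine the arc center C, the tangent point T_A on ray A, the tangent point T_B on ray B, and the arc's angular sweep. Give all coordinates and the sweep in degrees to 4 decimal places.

bisector direction at 255.4960° = (-0.250448,-0.968130)
center distance |VC| = r/sin(θ/2) = 1.655308/sin(70.4294°) = 1.756799
C = V + |VC|·bis = (9.3812,2.9217)
T_A = V + ((C−V)·d_A)·d_A = V + 0.5885·d_A = (9.2350,4.5706)
T_B = V + ((C−V)·d_B)·d_B = V + 0.5885·d_B = (10.3086,4.2928)
sweep = 180° − θ = 39.1412°

center=(9.3812,2.9217) T_A=(9.2350,4.5706) T_B=(10.3086,4.2928) sweep=39.1412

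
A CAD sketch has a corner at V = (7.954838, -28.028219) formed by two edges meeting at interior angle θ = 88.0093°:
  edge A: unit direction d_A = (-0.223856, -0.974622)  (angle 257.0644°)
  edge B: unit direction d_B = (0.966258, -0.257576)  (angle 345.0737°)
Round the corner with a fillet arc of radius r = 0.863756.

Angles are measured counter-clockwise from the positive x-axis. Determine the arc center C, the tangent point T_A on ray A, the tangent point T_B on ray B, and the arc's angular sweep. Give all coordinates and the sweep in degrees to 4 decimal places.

bisector direction at 301.0691° = (0.516071,-0.856546)
center distance |VC| = r/sin(θ/2) = 0.863756/sin(44.0046°) = 1.243321
C = V + |VC|·bis = (8.5965,-29.0932)
T_A = V + ((C−V)·d_A)·d_A = V + 0.8943·d_A = (7.7546,-28.8998)
T_B = V + ((C−V)·d_B)·d_B = V + 0.8943·d_B = (8.8190,-28.2586)
sweep = 180° − θ = 91.9907°

center=(8.5965,-29.0932) T_A=(7.7546,-28.8998) T_B=(8.8190,-28.2586) sweep=91.9907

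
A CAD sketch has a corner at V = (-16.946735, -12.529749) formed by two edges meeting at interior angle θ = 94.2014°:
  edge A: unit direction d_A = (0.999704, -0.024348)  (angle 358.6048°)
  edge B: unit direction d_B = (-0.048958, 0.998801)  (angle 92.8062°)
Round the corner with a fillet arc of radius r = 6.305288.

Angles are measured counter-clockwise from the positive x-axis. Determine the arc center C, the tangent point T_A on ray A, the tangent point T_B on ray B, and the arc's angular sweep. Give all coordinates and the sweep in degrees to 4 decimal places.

center=(-10.9359,-6.3690) T_A=(-11.0894,-12.6724) T_B=(-17.2336,-6.6777) sweep=85.7986

bisector direction at 45.7055° = (0.698347,0.715760)
center distance |VC| = r/sin(θ/2) = 6.305288/sin(47.1007°) = 8.607300
C = V + |VC|·bis = (-10.9359,-6.3690)
T_A = V + ((C−V)·d_A)·d_A = V + 5.8591·d_A = (-11.0894,-12.6724)
T_B = V + ((C−V)·d_B)·d_B = V + 5.8591·d_B = (-17.2336,-6.6777)
sweep = 180° − θ = 85.7986°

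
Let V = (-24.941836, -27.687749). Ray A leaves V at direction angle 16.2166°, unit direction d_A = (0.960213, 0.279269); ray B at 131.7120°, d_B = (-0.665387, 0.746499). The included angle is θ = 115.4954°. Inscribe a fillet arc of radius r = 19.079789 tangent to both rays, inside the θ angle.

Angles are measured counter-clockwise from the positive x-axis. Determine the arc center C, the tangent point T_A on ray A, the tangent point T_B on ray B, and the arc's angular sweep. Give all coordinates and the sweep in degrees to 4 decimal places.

center=(-18.7097,-6.0048) T_A=(-13.3813,-24.3255) T_B=(-32.9528,-18.7003) sweep=64.5046

bisector direction at 73.9643° = (0.276236,0.961090)
center distance |VC| = r/sin(θ/2) = 19.079789/sin(57.7477°) = 22.560772
C = V + |VC|·bis = (-18.7097,-6.0048)
T_A = V + ((C−V)·d_A)·d_A = V + 12.0395·d_A = (-13.3813,-24.3255)
T_B = V + ((C−V)·d_B)·d_B = V + 12.0395·d_B = (-32.9528,-18.7003)
sweep = 180° − θ = 64.5046°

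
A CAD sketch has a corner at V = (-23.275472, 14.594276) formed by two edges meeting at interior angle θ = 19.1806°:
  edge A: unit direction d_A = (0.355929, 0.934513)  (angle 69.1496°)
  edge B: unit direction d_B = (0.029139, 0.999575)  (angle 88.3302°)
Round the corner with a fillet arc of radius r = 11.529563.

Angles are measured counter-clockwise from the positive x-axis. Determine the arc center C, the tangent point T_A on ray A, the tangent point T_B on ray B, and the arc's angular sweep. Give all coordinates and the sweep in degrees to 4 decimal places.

center=(-9.7624,82.4665) T_A=(1.0121,78.3628) T_B=(-21.2871,82.8024) sweep=160.8194

bisector direction at 78.7399° = (0.195263,0.980751)
center distance |VC| = r/sin(θ/2) = 11.529563/sin(9.5903°) = 69.204305
C = V + |VC|·bis = (-9.7624,82.4665)
T_A = V + ((C−V)·d_A)·d_A = V + 68.2371·d_A = (1.0121,78.3628)
T_B = V + ((C−V)·d_B)·d_B = V + 68.2371·d_B = (-21.2871,82.8024)
sweep = 180° − θ = 160.8194°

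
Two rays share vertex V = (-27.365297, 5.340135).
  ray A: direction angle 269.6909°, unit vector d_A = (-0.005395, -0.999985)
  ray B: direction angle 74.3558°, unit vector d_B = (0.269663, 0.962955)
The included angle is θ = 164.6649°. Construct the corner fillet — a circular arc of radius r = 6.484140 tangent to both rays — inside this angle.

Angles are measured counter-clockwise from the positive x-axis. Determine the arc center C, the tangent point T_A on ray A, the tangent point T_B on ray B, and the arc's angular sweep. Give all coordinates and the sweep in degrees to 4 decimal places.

bisector direction at 352.0233° = (0.990325,-0.138770)
center distance |VC| = r/sin(θ/2) = 6.484140/sin(82.3324°) = 6.542638
C = V + |VC|·bis = (-20.8860,4.4322)
T_A = V + ((C−V)·d_A)·d_A = V + 0.8730·d_A = (-27.3700,4.4672)
T_B = V + ((C−V)·d_B)·d_B = V + 0.8730·d_B = (-27.1299,6.1807)
sweep = 180° − θ = 15.3351°

center=(-20.8860,4.4322) T_A=(-27.3700,4.4672) T_B=(-27.1299,6.1807) sweep=15.3351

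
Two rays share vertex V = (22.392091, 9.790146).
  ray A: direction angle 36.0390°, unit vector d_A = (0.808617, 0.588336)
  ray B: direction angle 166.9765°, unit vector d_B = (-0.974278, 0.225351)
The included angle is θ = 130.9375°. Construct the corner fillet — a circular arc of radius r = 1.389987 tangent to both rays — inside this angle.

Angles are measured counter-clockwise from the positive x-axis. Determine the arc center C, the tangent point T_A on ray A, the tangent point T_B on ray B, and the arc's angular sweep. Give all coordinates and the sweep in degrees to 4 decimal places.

center=(22.0873,11.2873) T_A=(22.9051,10.1634) T_B=(21.7740,9.9331) sweep=49.0625

bisector direction at 101.5078° = (-0.199500,0.979898)
center distance |VC| = r/sin(θ/2) = 1.389987/sin(65.4688°) = 1.527903
C = V + |VC|·bis = (22.0873,11.2873)
T_A = V + ((C−V)·d_A)·d_A = V + 0.6344·d_A = (22.9051,10.1634)
T_B = V + ((C−V)·d_B)·d_B = V + 0.6344·d_B = (21.7740,9.9331)
sweep = 180° − θ = 49.0625°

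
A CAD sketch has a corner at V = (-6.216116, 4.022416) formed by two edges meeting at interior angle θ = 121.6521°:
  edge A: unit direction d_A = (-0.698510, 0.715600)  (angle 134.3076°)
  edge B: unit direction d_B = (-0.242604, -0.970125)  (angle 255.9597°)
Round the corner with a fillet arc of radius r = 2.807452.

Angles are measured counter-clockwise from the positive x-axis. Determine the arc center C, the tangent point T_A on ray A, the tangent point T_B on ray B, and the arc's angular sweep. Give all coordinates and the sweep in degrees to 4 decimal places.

bisector direction at 195.1337° = (-0.965319,-0.261071)
center distance |VC| = r/sin(θ/2) = 2.807452/sin(60.8261°) = 3.215338
C = V + |VC|·bis = (-9.3199,3.1830)
T_A = V + ((C−V)·d_A)·d_A = V + 1.5674·d_A = (-7.3109,5.1440)
T_B = V + ((C−V)·d_B)·d_B = V + 1.5674·d_B = (-6.5964,2.5019)
sweep = 180° − θ = 58.3479°

center=(-9.3199,3.1830) T_A=(-7.3109,5.1440) T_B=(-6.5964,2.5019) sweep=58.3479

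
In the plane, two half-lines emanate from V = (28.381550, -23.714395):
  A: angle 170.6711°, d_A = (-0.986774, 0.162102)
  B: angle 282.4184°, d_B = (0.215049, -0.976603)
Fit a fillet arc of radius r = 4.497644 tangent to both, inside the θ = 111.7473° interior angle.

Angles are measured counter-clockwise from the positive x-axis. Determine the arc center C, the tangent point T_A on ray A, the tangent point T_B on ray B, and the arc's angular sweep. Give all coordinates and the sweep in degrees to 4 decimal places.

bisector direction at 226.5447° = (-0.687788,-0.725912)
center distance |VC| = r/sin(θ/2) = 4.497644/sin(55.8736°) = 5.433234
C = V + |VC|·bis = (24.6446,-27.6584)
T_A = V + ((C−V)·d_A)·d_A = V + 3.0482·d_A = (25.3737,-23.2203)
T_B = V + ((C−V)·d_B)·d_B = V + 3.0482·d_B = (29.0371,-26.6912)
sweep = 180° − θ = 68.2527°

center=(24.6446,-27.6584) T_A=(25.3737,-23.2203) T_B=(29.0371,-26.6912) sweep=68.2527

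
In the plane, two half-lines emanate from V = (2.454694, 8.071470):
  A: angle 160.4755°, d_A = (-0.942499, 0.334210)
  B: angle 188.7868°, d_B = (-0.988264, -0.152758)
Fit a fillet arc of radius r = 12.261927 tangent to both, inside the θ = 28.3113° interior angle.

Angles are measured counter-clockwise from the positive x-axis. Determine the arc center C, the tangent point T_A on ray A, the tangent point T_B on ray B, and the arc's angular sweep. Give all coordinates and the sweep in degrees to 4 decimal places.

bisector direction at 174.6312° = (-0.995613,0.093567)
center distance |VC| = r/sin(θ/2) = 12.261927/sin(14.1556°) = 50.139360
C = V + |VC|·bis = (-47.4647,12.7629)
T_A = V + ((C−V)·d_A)·d_A = V + 48.6169·d_A = (-43.3666,24.3197)
T_B = V + ((C−V)·d_B)·d_B = V + 48.6169·d_B = (-45.5916,0.6448)
sweep = 180° − θ = 151.6887°

center=(-47.4647,12.7629) T_A=(-43.3666,24.3197) T_B=(-45.5916,0.6448) sweep=151.6887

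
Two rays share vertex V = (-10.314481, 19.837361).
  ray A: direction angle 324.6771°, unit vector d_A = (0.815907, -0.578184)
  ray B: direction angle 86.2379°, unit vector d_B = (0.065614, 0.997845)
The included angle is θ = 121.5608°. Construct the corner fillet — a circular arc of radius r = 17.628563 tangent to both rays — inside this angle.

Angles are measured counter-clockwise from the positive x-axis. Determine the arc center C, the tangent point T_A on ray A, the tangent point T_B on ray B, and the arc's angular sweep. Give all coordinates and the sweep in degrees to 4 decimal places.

bisector direction at 25.4575° = (0.902904,0.429841)
center distance |VC| = r/sin(θ/2) = 17.628563/sin(60.7804°) = 20.198750
C = V + |VC|·bis = (7.9231,28.5196)
T_A = V + ((C−V)·d_A)·d_A = V + 9.8602·d_A = (-2.2695,14.1364)
T_B = V + ((C−V)·d_B)·d_B = V + 9.8602·d_B = (-9.6675,29.6763)
sweep = 180° − θ = 58.4392°

center=(7.9231,28.5196) T_A=(-2.2695,14.1364) T_B=(-9.6675,29.6763) sweep=58.4392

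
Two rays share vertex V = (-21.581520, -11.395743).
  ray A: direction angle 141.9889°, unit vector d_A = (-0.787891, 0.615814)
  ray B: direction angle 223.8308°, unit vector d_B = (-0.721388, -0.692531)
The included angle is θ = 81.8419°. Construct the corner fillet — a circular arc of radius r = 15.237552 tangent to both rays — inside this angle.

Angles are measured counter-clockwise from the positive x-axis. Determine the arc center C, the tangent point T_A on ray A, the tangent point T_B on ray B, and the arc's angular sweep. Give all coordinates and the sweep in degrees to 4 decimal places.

bisector direction at 182.9098° = (-0.998711,-0.050765)
center distance |VC| = r/sin(θ/2) = 15.237552/sin(40.9209°) = 23.262829
C = V + |VC|·bis = (-44.8144,-12.5767)
T_A = V + ((C−V)·d_A)·d_A = V + 17.5777·d_A = (-35.4309,-0.5711)
T_B = V + ((C−V)·d_B)·d_B = V + 17.5777·d_B = (-34.2619,-23.5689)
sweep = 180° − θ = 98.1581°

center=(-44.8144,-12.5767) T_A=(-35.4309,-0.5711) T_B=(-34.2619,-23.5689) sweep=98.1581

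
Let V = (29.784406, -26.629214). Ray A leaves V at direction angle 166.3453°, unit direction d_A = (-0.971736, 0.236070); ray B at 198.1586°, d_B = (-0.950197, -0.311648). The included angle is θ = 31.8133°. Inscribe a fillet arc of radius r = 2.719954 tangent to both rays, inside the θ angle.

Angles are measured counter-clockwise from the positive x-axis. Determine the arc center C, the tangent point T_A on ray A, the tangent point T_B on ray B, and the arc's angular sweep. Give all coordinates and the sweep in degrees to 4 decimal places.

bisector direction at 182.2519° = (-0.999228,-0.039294)
center distance |VC| = r/sin(θ/2) = 2.719954/sin(15.9067°) = 9.924274
C = V + |VC|·bis = (19.8678,-27.0192)
T_A = V + ((C−V)·d_A)·d_A = V + 9.5443·d_A = (20.5099,-24.3761)
T_B = V + ((C−V)·d_B)·d_B = V + 9.5443·d_B = (20.7155,-29.6037)
sweep = 180° − θ = 148.1867°

center=(19.8678,-27.0192) T_A=(20.5099,-24.3761) T_B=(20.7155,-29.6037) sweep=148.1867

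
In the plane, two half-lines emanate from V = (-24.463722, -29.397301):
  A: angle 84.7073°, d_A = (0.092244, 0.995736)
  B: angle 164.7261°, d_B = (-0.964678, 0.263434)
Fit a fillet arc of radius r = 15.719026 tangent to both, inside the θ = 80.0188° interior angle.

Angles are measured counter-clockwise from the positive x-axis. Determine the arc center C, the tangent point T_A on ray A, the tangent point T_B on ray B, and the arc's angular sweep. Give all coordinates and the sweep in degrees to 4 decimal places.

bisector direction at 124.7167° = (-0.569519,0.821978)
center distance |VC| = r/sin(θ/2) = 15.719026/sin(40.0094°) = 24.449683
C = V + |VC|·bis = (-38.3883,-9.3002)
T_A = V + ((C−V)·d_A)·d_A = V + 18.7270·d_A = (-22.7363,-10.7502)
T_B = V + ((C−V)·d_B)·d_B = V + 18.7270·d_B = (-42.5292,-24.4640)
sweep = 180° − θ = 99.9812°

center=(-38.3883,-9.3002) T_A=(-22.7363,-10.7502) T_B=(-42.5292,-24.4640) sweep=99.9812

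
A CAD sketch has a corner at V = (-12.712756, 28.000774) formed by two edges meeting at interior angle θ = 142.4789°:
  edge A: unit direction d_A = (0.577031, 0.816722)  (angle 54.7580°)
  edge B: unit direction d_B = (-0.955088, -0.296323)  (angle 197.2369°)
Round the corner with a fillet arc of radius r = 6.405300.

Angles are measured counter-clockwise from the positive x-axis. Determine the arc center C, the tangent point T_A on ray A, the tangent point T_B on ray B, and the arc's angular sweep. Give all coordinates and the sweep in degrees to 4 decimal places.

center=(-16.6887,33.4737) T_A=(-11.4574,29.7777) T_B=(-14.7907,27.3561) sweep=37.5211

bisector direction at 125.9975° = (-0.587749,0.809043)
center distance |VC| = r/sin(θ/2) = 6.405300/sin(71.2395°) = 6.764702
C = V + |VC|·bis = (-16.6887,33.4737)
T_A = V + ((C−V)·d_A)·d_A = V + 2.1756·d_A = (-11.4574,29.7777)
T_B = V + ((C−V)·d_B)·d_B = V + 2.1756·d_B = (-14.7907,27.3561)
sweep = 180° − θ = 37.5211°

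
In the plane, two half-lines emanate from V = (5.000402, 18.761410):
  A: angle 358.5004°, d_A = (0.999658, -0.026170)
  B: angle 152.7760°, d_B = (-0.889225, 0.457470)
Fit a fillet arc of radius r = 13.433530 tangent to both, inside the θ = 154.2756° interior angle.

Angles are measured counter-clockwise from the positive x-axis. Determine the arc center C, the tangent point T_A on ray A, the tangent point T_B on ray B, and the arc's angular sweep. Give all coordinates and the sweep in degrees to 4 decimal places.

center=(8.4183,32.1101) T_A=(8.0667,18.6811) T_B=(2.2728,20.1646) sweep=25.7244

bisector direction at 75.6382° = (0.248044,0.968749)
center distance |VC| = r/sin(θ/2) = 13.433530/sin(77.1378°) = 13.779276
C = V + |VC|·bis = (8.4183,32.1101)
T_A = V + ((C−V)·d_A)·d_A = V + 3.0674·d_A = (8.0667,18.6811)
T_B = V + ((C−V)·d_B)·d_B = V + 3.0674·d_B = (2.2728,20.1646)
sweep = 180° − θ = 25.7244°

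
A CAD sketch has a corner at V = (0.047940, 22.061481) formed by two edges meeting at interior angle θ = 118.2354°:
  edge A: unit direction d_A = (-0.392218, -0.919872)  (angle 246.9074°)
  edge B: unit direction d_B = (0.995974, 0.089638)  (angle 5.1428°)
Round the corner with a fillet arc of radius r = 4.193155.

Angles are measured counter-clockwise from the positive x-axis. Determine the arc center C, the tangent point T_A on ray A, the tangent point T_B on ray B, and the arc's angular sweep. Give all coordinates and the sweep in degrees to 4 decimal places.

bisector direction at 306.0251° = (0.588140,-0.808759)
center distance |VC| = r/sin(θ/2) = 4.193155/sin(59.1177°) = 4.885854
C = V + |VC|·bis = (2.9215,18.1100)
T_A = V + ((C−V)·d_A)·d_A = V + 2.5078·d_A = (-0.9357,19.7546)
T_B = V + ((C−V)·d_B)·d_B = V + 2.5078·d_B = (2.5456,22.2863)
sweep = 180° − θ = 61.7646°

center=(2.9215,18.1100) T_A=(-0.9357,19.7546) T_B=(2.5456,22.2863) sweep=61.7646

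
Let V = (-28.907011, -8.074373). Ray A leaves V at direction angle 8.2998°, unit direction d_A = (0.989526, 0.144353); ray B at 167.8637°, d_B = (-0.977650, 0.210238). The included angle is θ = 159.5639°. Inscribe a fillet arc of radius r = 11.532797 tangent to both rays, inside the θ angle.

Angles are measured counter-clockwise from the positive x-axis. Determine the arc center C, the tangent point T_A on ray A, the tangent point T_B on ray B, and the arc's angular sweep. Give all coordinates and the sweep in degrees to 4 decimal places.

center=(-28.5147,3.6377) T_A=(-26.8500,-7.7743) T_B=(-30.9394,-7.6373) sweep=20.4361

bisector direction at 88.0817° = (0.033474,0.999440)
center distance |VC| = r/sin(θ/2) = 11.532797/sin(79.7819°) = 11.718658
C = V + |VC|·bis = (-28.5147,3.6377)
T_A = V + ((C−V)·d_A)·d_A = V + 2.0788·d_A = (-26.8500,-7.7743)
T_B = V + ((C−V)·d_B)·d_B = V + 2.0788·d_B = (-30.9394,-7.6373)
sweep = 180° − θ = 20.4361°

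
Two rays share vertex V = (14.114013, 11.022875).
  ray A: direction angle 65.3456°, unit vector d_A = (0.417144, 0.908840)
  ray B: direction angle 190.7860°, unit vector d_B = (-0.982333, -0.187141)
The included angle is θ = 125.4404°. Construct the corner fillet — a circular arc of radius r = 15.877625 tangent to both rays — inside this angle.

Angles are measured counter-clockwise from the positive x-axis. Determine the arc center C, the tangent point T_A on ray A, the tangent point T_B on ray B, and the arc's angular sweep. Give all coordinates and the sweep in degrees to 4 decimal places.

center=(3.0993,25.0877) T_A=(17.5296,18.4644) T_B=(6.0707,9.4906) sweep=54.5596

bisector direction at 128.0658° = (-0.616566,0.787303)
center distance |VC| = r/sin(θ/2) = 15.877625/sin(62.7202°) = 17.864539
C = V + |VC|·bis = (3.0993,25.0877)
T_A = V + ((C−V)·d_A)·d_A = V + 8.1880·d_A = (17.5296,18.4644)
T_B = V + ((C−V)·d_B)·d_B = V + 8.1880·d_B = (6.0707,9.4906)
sweep = 180° − θ = 54.5596°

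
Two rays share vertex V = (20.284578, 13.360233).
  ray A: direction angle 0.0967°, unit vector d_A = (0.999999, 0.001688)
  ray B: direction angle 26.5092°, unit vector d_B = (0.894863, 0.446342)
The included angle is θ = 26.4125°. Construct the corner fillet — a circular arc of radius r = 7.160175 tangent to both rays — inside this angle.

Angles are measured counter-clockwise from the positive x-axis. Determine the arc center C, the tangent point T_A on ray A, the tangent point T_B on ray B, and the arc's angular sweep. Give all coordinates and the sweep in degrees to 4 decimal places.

center=(50.7850,20.5719) T_A=(50.7971,13.4117) T_B=(47.5892,26.9793) sweep=153.5875

bisector direction at 13.3030° = (0.973167,0.230100)
center distance |VC| = r/sin(θ/2) = 7.160175/sin(13.2063°) = 31.341446
C = V + |VC|·bis = (50.7850,20.5719)
T_A = V + ((C−V)·d_A)·d_A = V + 30.5126·d_A = (50.7971,13.4117)
T_B = V + ((C−V)·d_B)·d_B = V + 30.5126·d_B = (47.5892,26.9793)
sweep = 180° − θ = 153.5875°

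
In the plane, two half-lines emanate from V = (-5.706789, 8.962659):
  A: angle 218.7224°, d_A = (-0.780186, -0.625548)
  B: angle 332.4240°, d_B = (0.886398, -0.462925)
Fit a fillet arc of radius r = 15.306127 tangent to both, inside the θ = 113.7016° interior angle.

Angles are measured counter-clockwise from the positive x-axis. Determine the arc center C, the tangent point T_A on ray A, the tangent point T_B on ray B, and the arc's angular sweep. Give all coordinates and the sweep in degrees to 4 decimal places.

bisector direction at 275.5732° = (0.097117,-0.995273)
center distance |VC| = r/sin(θ/2) = 15.306127/sin(56.8508°) = 18.281441
C = V + |VC|·bis = (-3.9313,-9.2324)
T_A = V + ((C−V)·d_A)·d_A = V + 9.9967·d_A = (-13.5061,2.7093)
T_B = V + ((C−V)·d_B)·d_B = V + 9.9967·d_B = (3.1542,4.3349)
sweep = 180° − θ = 66.2984°

center=(-3.9313,-9.2324) T_A=(-13.5061,2.7093) T_B=(3.1542,4.3349) sweep=66.2984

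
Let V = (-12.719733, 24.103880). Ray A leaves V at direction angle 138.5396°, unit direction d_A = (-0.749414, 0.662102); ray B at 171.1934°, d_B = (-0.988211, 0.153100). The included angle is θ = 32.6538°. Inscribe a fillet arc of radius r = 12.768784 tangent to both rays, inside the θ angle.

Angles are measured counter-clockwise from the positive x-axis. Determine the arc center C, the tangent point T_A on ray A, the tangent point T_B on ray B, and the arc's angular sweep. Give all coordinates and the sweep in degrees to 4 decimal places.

center=(-53.8408,43.3957) T_A=(-45.3866,52.9648) T_B=(-55.7957,30.7775) sweep=147.3462

bisector direction at 154.8665° = (-0.905321,0.424729)
center distance |VC| = r/sin(θ/2) = 12.768784/sin(16.3269°) = 45.421552
C = V + |VC|·bis = (-53.8408,43.3957)
T_A = V + ((C−V)·d_A)·d_A = V + 43.5899·d_A = (-45.3866,52.9648)
T_B = V + ((C−V)·d_B)·d_B = V + 43.5899·d_B = (-55.7957,30.7775)
sweep = 180° − θ = 147.3462°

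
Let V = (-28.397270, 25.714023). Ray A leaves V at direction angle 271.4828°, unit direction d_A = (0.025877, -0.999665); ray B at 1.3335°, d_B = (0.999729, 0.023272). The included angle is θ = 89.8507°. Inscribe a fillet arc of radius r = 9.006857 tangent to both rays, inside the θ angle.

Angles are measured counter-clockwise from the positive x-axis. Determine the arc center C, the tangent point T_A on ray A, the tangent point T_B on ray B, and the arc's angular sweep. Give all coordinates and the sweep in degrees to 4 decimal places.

center=(-19.1598,16.9198) T_A=(-28.1636,16.6867) T_B=(-19.3694,25.9242) sweep=90.1493

bisector direction at 316.4081° = (0.724270,-0.689517)
center distance |VC| = r/sin(θ/2) = 9.006857/sin(44.9254°) = 12.754248
C = V + |VC|·bis = (-19.1598,16.9198)
T_A = V + ((C−V)·d_A)·d_A = V + 9.0304·d_A = (-28.1636,16.6867)
T_B = V + ((C−V)·d_B)·d_B = V + 9.0304·d_B = (-19.3694,25.9242)
sweep = 180° − θ = 90.1493°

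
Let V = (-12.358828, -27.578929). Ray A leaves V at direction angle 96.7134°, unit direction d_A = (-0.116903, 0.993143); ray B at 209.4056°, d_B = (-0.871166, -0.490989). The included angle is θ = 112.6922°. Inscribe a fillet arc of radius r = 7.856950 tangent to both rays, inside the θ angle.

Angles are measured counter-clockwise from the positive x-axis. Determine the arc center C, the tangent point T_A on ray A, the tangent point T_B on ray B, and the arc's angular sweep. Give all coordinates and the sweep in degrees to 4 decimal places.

center=(-20.7734,-23.3025) T_A=(-12.9703,-22.3840) T_B=(-16.9157,-30.1472) sweep=67.3078

bisector direction at 153.0595° = (-0.891477,0.453065)
center distance |VC| = r/sin(θ/2) = 7.856950/sin(56.3461°) = 9.438908
C = V + |VC|·bis = (-20.7734,-23.3025)
T_A = V + ((C−V)·d_A)·d_A = V + 5.2308·d_A = (-12.9703,-22.3840)
T_B = V + ((C−V)·d_B)·d_B = V + 5.2308·d_B = (-16.9157,-30.1472)
sweep = 180° − θ = 67.3078°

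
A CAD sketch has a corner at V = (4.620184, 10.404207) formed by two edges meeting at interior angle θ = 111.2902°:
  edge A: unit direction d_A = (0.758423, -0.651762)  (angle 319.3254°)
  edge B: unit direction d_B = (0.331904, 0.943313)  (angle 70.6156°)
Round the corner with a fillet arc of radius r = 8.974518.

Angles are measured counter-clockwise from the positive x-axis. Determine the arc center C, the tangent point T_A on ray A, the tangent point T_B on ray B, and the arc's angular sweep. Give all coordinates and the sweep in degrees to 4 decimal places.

center=(15.1221,13.2124) T_A=(9.2728,6.4059) T_B=(6.6563,16.1911) sweep=68.7098

bisector direction at 14.9705° = (0.966059,0.258322)
center distance |VC| = r/sin(θ/2) = 8.974518/sin(55.6451°) = 10.870852
C = V + |VC|·bis = (15.1221,13.2124)
T_A = V + ((C−V)·d_A)·d_A = V + 6.1346·d_A = (9.2728,6.4059)
T_B = V + ((C−V)·d_B)·d_B = V + 6.1346·d_B = (6.6563,16.1911)
sweep = 180° − θ = 68.7098°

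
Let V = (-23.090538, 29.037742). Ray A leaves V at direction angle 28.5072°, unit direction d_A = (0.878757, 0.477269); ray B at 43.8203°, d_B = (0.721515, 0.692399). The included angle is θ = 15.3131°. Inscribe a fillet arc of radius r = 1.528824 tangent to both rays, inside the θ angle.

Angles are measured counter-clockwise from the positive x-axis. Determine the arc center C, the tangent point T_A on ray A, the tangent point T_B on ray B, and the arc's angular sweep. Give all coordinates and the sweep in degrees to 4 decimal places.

center=(-13.8266,35.8089) T_A=(-13.0970,34.4654) T_B=(-14.8852,36.9120) sweep=164.6869

bisector direction at 36.1638° = (0.807334,0.590095)
center distance |VC| = r/sin(θ/2) = 1.528824/sin(7.6566°) = 11.474674
C = V + |VC|·bis = (-13.8266,35.8089)
T_A = V + ((C−V)·d_A)·d_A = V + 11.3724·d_A = (-13.0970,34.4654)
T_B = V + ((C−V)·d_B)·d_B = V + 11.3724·d_B = (-14.8852,36.9120)
sweep = 180° − θ = 164.6869°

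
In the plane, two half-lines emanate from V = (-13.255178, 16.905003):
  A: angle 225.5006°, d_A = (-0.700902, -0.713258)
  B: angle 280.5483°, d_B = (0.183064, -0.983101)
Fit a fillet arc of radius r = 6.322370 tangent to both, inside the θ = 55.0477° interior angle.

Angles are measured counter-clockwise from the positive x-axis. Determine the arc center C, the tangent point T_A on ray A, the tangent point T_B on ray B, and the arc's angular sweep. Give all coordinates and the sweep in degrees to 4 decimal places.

center=(-17.2496,3.8198) T_A=(-21.7591,8.2512) T_B=(-11.0341,4.9772) sweep=124.9523

bisector direction at 253.0244° = (-0.291964,-0.956429)
center distance |VC| = r/sin(θ/2) = 6.322370/sin(27.5238°) = 13.681295
C = V + |VC|·bis = (-17.2496,3.8198)
T_A = V + ((C−V)·d_A)·d_A = V + 12.1328·d_A = (-21.7591,8.2512)
T_B = V + ((C−V)·d_B)·d_B = V + 12.1328·d_B = (-11.0341,4.9772)
sweep = 180° − θ = 124.9523°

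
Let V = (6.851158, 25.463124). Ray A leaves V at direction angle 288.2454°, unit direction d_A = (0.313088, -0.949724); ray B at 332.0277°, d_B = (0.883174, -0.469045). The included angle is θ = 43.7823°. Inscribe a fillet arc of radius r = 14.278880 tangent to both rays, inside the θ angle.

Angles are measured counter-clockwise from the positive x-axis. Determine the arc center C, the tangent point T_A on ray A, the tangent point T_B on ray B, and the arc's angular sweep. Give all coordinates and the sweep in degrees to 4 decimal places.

bisector direction at 310.1365° = (0.644611,-0.764510)
center distance |VC| = r/sin(θ/2) = 14.278880/sin(21.8911°) = 38.297149
C = V + |VC|·bis = (31.5379,-3.8154)
T_A = V + ((C−V)·d_A)·d_A = V + 35.5357·d_A = (17.9769,-8.2860)
T_B = V + ((C−V)·d_B)·d_B = V + 35.5357·d_B = (38.2354,8.7953)
sweep = 180° − θ = 136.2177°

center=(31.5379,-3.8154) T_A=(17.9769,-8.2860) T_B=(38.2354,8.7953) sweep=136.2177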